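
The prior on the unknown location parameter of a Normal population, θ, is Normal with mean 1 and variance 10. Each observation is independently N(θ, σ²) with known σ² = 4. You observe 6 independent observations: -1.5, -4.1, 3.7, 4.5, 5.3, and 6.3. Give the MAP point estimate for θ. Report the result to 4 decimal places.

n = 6; x̄ = ((-1.5) + (-4.1) + 3.7 + 4.5 + 5.3 + 6.3)/6 = 14.2/6 = 71/30 ≈ 2.3667.
For a Normal prior and Normal likelihood with known variance, the posterior is Normal; its mode equals its mean, the precision-weighted average.
Prior precision 1/σ₀² = 1/10 = 0.1; data precision n/σ² = 6/4 = 1.5.
θ̂ = (0.1·1 + 1.5·(71/30)) / (0.1 + 1.5) = 3.65/1.6 = 2.28125 ≈ 2.2813.

θ̂_MAP = 2.2813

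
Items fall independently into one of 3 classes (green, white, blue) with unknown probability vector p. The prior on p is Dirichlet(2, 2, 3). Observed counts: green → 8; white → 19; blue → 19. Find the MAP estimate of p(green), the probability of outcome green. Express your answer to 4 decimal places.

The posterior is Dirichlet(αᵢ + nᵢ) = Dirichlet(10, 21, 22).
For a Dirichlet(a₁,…,a_K) with all aᵢ > 1, the mode has j-th component (aⱼ − 1)/(Σaᵢ − K).
Here Σaᵢ = 53 and K = 3, so p(green) = (10 − 1)/(53 − 3) = 9/50 ≈ 0.1800.

MAP estimate of p(green) = 0.1800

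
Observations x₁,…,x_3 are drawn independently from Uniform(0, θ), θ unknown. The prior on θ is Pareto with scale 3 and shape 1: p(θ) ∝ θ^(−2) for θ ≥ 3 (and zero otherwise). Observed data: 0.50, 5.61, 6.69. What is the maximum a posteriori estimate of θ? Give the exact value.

The Uniform(0, θ) likelihood is θ^(−n) for θ ≥ max(xᵢ), zero otherwise. Here max(xᵢ) = 6.69.
Posterior ∝ θ^(−2) · θ^(−3) = θ^(−5) on θ ≥ max(3, 6.69) = 6.69.
This density is strictly decreasing in θ, so the posterior mode lies at the lower boundary of the support.

θ̂_MAP = 6.69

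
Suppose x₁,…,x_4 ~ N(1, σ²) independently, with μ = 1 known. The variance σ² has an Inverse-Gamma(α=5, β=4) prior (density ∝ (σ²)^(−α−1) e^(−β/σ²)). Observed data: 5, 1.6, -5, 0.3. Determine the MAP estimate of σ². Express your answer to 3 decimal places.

σ̂²_MAP = 3.803

Sum of squared deviations about the known mean: SS = (5−1)² + (1.6−1)² + (-5−1)² + (0.3−1)² = 52.85.
The Normal likelihood contributes (σ²)^(−n/2) exp(−SS/(2σ²)), so the posterior is Inverse-Gamma(α + n/2, β + SS/2) = Inverse-Gamma(7, 30.425).
The mode of Inverse-Gamma(a, b) is b/(a+1) = 30.425/8 ≈ 3.803.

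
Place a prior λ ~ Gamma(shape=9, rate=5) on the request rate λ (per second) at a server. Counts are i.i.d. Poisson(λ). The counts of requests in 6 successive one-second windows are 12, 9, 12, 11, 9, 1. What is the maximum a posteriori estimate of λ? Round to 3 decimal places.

Σxᵢ = 12+9+12+11+9+1 = 54, with n = 6.
Posterior ∝ λ^8e^(−5λ) · λ^54e^(−6λ) = λ^62e^(−11λ), i.e. Gamma(shape=63, rate=11).
The mode of a Gamma(a, b) with a ≥ 1 (shape–rate) is (a−1)/b = 62/11 ≈ 5.636.

λ̂_MAP = 5.636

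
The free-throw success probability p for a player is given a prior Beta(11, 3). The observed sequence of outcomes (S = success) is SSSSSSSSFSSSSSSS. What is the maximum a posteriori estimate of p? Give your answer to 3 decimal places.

p̂_MAP = 0.893

Prior: Beta(11, 3).
Data: 15 successes in 16 trials (from the sequence). The binomial likelihood contributes p^15(1−p)^1, so the posterior is Beta(11+15, 3+1) = Beta(26, 4).
For Beta(a, b) with a, b > 1 the mode is (a−1)/(a+b−2) = 25/28 ≈ 0.893.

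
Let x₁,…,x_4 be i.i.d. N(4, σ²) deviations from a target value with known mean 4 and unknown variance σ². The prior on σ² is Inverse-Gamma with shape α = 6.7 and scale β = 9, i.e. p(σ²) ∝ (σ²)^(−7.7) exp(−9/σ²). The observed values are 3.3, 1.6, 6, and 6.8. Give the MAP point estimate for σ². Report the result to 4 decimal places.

σ̂²_MAP = 1.8603

Sum of squared deviations about the known mean: SS = (3.3−4)² + (1.6−4)² + (6−4)² + (6.8−4)² = 18.09.
The Normal likelihood contributes (σ²)^(−n/2) exp(−SS/(2σ²)), so the posterior is Inverse-Gamma(α + n/2, β + SS/2) = Inverse-Gamma(8.7, 18.045).
The mode of Inverse-Gamma(a, b) is b/(a+1) = 18.045/9.7 ≈ 1.8603.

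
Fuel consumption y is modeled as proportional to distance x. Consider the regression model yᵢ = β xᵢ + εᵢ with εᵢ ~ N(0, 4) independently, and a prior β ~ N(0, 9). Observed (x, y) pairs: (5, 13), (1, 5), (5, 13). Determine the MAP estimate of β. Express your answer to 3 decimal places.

β̂_MAP = 2.624

log p(β | y) = −Σ(yᵢ − βxᵢ)²/(2·4) − β²/(2·9) + const.
Setting the derivative to zero: Σxᵢ(yᵢ − βxᵢ)/4 − β/9 = 0, so β = Σxᵢyᵢ / (Σxᵢ² + σ²/τ²).
Σxᵢyᵢ = 5·13 + 1·5 + 5·13 = 135; Σxᵢ² = 51; σ²/τ² = 4/9.
β̂_MAP = 135 / (51 + 4/9) = 135/(463/9) = 1215/463 ≈ 2.624.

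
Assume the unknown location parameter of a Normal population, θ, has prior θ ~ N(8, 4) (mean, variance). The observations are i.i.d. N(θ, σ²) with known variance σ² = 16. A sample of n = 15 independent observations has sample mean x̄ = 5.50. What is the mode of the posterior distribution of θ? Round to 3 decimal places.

θ̂_MAP = 6.026

n = 15, x̄ = 5.50.
For a Normal prior and Normal likelihood with known variance, the posterior is Normal; its mode equals its mean, the precision-weighted average.
Prior precision 1/σ₀² = 1/4 = 0.25; data precision n/σ² = 15/16 = 0.9375.
θ̂ = (0.25·8 + 0.9375·5.5) / (0.25 + 0.9375) = 7.15625/1.1875 = 229/38 ≈ 6.026.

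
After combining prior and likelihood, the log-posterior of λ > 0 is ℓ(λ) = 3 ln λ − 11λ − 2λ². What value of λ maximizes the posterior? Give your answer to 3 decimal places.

ℓ'(λ) = 3/λ − 11 − 4λ. Setting this to zero and multiplying by λ: 4λ² + 11λ − 3 = 0.
λ = (−11 + √(11² + 4·4·3)) / (2·4) = (−11 + √169) / 8 = (−11 + 13)/8 = 1/4.
ℓ''(λ) = −3/λ² − 4 < 0, confirming a maximum.

λ̂_MAP = 0.250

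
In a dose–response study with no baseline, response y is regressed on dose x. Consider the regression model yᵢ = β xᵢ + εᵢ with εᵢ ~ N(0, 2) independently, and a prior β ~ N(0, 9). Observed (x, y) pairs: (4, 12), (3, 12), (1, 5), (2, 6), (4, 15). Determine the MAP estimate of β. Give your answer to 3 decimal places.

log p(β | y) = −Σ(yᵢ − βxᵢ)²/(2·2) − β²/(2·9) + const.
Setting the derivative to zero: Σxᵢ(yᵢ − βxᵢ)/2 − β/9 = 0, so β = Σxᵢyᵢ / (Σxᵢ² + σ²/τ²).
Σxᵢyᵢ = 4·12 + 3·12 + 1·5 + 2·6 + 4·15 = 161; Σxᵢ² = 46; σ²/τ² = 2/9.
β̂_MAP = 161 / (46 + 2/9) = 161/(416/9) = 1449/416 ≈ 3.483.

β̂_MAP = 3.483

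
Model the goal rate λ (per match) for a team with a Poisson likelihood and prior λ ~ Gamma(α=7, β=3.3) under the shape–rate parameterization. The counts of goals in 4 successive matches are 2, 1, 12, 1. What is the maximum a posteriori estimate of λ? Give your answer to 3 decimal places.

λ̂_MAP = 3.014

Σxᵢ = 2+1+12+1 = 16, with n = 4.
Posterior ∝ λ^6e^(−3.3λ) · λ^16e^(−4λ) = λ^22e^(−7.3λ), i.e. Gamma(shape=23, rate=7.3).
The mode of a Gamma(a, b) with a ≥ 1 (shape–rate) is (a−1)/b = 22/7.3 ≈ 3.014.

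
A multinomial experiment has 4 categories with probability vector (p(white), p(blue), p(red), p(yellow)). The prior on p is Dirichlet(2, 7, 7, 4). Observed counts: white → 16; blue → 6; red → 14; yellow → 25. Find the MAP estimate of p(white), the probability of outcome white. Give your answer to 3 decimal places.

The posterior is Dirichlet(αᵢ + nᵢ) = Dirichlet(18, 13, 21, 29).
For a Dirichlet(a₁,…,a_K) with all aᵢ > 1, the mode has j-th component (aⱼ − 1)/(Σaᵢ − K).
Here Σaᵢ = 81 and K = 4, so p(white) = (18 − 1)/(81 − 4) = 17/77 ≈ 0.221.

MAP estimate of p(white) = 0.221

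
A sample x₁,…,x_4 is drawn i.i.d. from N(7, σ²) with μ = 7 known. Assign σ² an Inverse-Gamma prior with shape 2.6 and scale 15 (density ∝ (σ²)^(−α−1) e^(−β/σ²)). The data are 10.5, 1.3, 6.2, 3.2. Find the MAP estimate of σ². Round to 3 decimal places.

σ̂²_MAP = 8.020

Sum of squared deviations about the known mean: SS = (10.5−7)² + (1.3−7)² + (6.2−7)² + (3.2−7)² = 59.82.
The Normal likelihood contributes (σ²)^(−n/2) exp(−SS/(2σ²)), so the posterior is Inverse-Gamma(α + n/2, β + SS/2) = Inverse-Gamma(4.6, 44.91).
The mode of Inverse-Gamma(a, b) is b/(a+1) = 44.91/5.6 ≈ 8.020.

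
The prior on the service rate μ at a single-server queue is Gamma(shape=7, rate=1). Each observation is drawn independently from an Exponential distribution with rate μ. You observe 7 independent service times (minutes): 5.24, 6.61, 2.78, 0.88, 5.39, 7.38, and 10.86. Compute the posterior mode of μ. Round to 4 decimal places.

μ̂_MAP = 0.3239

The Exponential(rate=μ) likelihood is ∝ μ^n e^(−μΣtᵢ). Here n = 7 and Σtᵢ = 5.24 + 6.61 + 2.78 + 0.88 + 5.39 + 7.38 + 10.86 = 39.14.
Posterior ∝ μ^6e^(−1μ) · μ^7e^(−39.14μ) = μ^13e^(−40.14μ), i.e. Gamma(14, 40.14).
Mode = (a−1)/b = 13/40.14 ≈ 0.3239.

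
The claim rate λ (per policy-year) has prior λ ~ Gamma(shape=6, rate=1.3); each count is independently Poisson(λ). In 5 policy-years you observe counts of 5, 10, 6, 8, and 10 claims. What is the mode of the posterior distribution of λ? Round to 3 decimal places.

λ̂_MAP = 6.984

Σxᵢ = 5+10+6+8+10 = 39, with n = 5.
Posterior ∝ λ^5e^(−1.3λ) · λ^39e^(−5λ) = λ^44e^(−6.3λ), i.e. Gamma(shape=45, rate=6.3).
The mode of a Gamma(a, b) with a ≥ 1 (shape–rate) is (a−1)/b = 44/6.3 ≈ 6.984.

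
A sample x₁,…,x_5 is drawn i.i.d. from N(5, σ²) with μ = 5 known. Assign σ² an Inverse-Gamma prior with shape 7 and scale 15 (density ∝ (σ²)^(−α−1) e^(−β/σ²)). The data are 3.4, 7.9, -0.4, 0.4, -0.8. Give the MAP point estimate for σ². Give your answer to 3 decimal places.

σ̂²_MAP = 5.949

Sum of squared deviations about the known mean: SS = (3.4−5)² + (7.9−5)² + (-0.4−5)² + (0.4−5)² + (-0.8−5)² = 94.93.
The Normal likelihood contributes (σ²)^(−n/2) exp(−SS/(2σ²)), so the posterior is Inverse-Gamma(α + n/2, β + SS/2) = Inverse-Gamma(9.5, 62.465).
The mode of Inverse-Gamma(a, b) is b/(a+1) = 62.465/10.5 ≈ 5.949.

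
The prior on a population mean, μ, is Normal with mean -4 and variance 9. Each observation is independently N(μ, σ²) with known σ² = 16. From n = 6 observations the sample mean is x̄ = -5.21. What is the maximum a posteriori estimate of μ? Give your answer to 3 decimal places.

μ̂_MAP = -4.933

n = 6, x̄ = -5.21.
For a Normal prior and Normal likelihood with known variance, the posterior is Normal; its mode equals its mean, the precision-weighted average.
Prior precision 1/σ₀² = 1/9; data precision n/σ² = 6/16 = 0.375.
μ̂ = ((1/9)·(-4) + 0.375·(-5.21)) / (1/9 + 0.375) = (-17267/7200)/(35/72) = -17267/3500 ≈ -4.933.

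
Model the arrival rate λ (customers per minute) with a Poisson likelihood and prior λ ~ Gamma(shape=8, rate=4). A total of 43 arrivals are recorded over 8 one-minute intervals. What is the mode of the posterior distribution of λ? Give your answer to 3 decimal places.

λ̂_MAP = 4.167

Σxᵢ = 43, n = 8.
Posterior ∝ λ^7e^(−4λ) · λ^43e^(−8λ) = λ^50e^(−12λ), i.e. Gamma(shape=51, rate=12).
The mode of a Gamma(a, b) with a ≥ 1 (shape–rate) is (a−1)/b = 50/12 ≈ 4.167.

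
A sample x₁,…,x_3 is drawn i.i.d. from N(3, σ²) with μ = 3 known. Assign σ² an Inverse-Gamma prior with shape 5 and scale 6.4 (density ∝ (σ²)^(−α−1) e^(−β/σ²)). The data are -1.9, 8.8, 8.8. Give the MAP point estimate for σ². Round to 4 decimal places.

Sum of squared deviations about the known mean: SS = (-1.9−3)² + (8.8−3)² + (8.8−3)² = 91.29.
The Normal likelihood contributes (σ²)^(−n/2) exp(−SS/(2σ²)), so the posterior is Inverse-Gamma(α + n/2, β + SS/2) = Inverse-Gamma(6.5, 52.045).
The mode of Inverse-Gamma(a, b) is b/(a+1) = 52.045/7.5 ≈ 6.9393.

σ̂²_MAP = 6.9393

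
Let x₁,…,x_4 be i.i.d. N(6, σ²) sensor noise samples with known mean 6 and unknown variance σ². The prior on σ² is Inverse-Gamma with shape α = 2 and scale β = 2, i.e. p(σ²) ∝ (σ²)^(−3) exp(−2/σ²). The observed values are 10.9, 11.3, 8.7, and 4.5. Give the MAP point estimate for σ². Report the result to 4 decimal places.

Sum of squared deviations about the known mean: SS = (10.9−6)² + (11.3−6)² + (8.7−6)² + (4.5−6)² = 61.64.
The Normal likelihood contributes (σ²)^(−n/2) exp(−SS/(2σ²)), so the posterior is Inverse-Gamma(α + n/2, β + SS/2) = Inverse-Gamma(4, 32.82).
The mode of Inverse-Gamma(a, b) is b/(a+1) = 32.82/5 ≈ 6.5640.

σ̂²_MAP = 6.5640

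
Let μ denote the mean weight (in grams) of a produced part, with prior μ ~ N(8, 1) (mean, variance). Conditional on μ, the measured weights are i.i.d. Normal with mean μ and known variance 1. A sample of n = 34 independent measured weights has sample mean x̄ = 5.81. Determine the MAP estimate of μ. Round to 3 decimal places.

n = 34, x̄ = 5.81.
For a Normal prior and Normal likelihood with known variance, the posterior is Normal; its mode equals its mean, the precision-weighted average.
Prior precision 1/σ₀² = 1/1 = 1; data precision n/σ² = 34/1 = 34.
μ̂ = (1·8 + 34·5.81) / (1 + 34) = 205.54/35 = 10277/1750 ≈ 5.873.

μ̂_MAP = 5.873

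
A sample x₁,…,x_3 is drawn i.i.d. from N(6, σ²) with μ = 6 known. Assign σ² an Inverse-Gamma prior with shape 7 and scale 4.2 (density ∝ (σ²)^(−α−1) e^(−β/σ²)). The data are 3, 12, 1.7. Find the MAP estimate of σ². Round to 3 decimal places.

Sum of squared deviations about the known mean: SS = (3−6)² + (12−6)² + (1.7−6)² = 63.49.
The Normal likelihood contributes (σ²)^(−n/2) exp(−SS/(2σ²)), so the posterior is Inverse-Gamma(α + n/2, β + SS/2) = Inverse-Gamma(8.5, 35.945).
The mode of Inverse-Gamma(a, b) is b/(a+1) = 35.945/9.5 ≈ 3.784.

σ̂²_MAP = 3.784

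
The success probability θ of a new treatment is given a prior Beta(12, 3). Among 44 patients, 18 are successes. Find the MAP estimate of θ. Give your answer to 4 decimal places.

θ̂_MAP = 0.5088

Prior: Beta(12, 3).
Data: 18 successes in 44 trials. The binomial likelihood contributes θ^18(1−θ)^26, so the posterior is Beta(12+18, 3+26) = Beta(30, 29).
For Beta(a, b) with a, b > 1 the mode is (a−1)/(a+b−2) = 29/57 ≈ 0.5088.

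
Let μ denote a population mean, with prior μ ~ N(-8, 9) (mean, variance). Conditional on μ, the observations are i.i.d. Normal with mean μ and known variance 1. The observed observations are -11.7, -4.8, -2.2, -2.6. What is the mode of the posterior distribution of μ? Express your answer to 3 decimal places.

μ̂_MAP = -5.397

n = 4; x̄ = ((-11.7) + (-4.8) + (-2.2) + (-2.6))/4 = -21.3/4 = -5.325.
For a Normal prior and Normal likelihood with known variance, the posterior is Normal; its mode equals its mean, the precision-weighted average.
Prior precision 1/σ₀² = 1/9; data precision n/σ² = 4/1 = 4.
μ̂ = ((1/9)·(-8) + 4·(-5.325)) / (1/9 + 4) = (-1997/90)/(37/9) = -1997/370 ≈ -5.397.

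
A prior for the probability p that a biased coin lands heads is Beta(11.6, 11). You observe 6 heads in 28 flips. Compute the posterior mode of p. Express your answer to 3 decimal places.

p̂_MAP = 0.342

Prior: Beta(11.6, 11).
Data: 6 successes in 28 trials. The binomial likelihood contributes p^6(1−p)^22, so the posterior is Beta(11.6+6, 11+22) = Beta(17.6, 33).
For Beta(a, b) with a, b > 1 the mode is (a−1)/(a+b−2) = 16.6/48.6 ≈ 0.342.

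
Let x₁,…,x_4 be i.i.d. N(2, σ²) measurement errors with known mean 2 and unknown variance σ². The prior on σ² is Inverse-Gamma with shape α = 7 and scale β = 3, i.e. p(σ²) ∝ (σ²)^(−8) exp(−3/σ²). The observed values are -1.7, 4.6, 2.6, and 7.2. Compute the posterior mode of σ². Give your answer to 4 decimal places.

Sum of squared deviations about the known mean: SS = (-1.7−2)² + (4.6−2)² + (2.6−2)² + (7.2−2)² = 47.85.
The Normal likelihood contributes (σ²)^(−n/2) exp(−SS/(2σ²)), so the posterior is Inverse-Gamma(α + n/2, β + SS/2) = Inverse-Gamma(9, 26.925).
The mode of Inverse-Gamma(a, b) is b/(a+1) = 26.925/10 ≈ 2.6925.

σ̂²_MAP = 2.6925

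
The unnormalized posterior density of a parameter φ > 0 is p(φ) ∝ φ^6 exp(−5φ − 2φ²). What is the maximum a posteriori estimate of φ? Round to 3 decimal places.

φ̂_MAP = 0.750

ℓ'(φ) = 6/φ − 5 − 4φ. Setting this to zero and multiplying by φ: 4φ² + 5φ − 6 = 0.
φ = (−5 + √(5² + 4·4·6)) / (2·4) = (−5 + √121) / 8 = (−5 + 11)/8 = 3/4.
ℓ''(φ) = −6/φ² − 4 < 0, confirming a maximum.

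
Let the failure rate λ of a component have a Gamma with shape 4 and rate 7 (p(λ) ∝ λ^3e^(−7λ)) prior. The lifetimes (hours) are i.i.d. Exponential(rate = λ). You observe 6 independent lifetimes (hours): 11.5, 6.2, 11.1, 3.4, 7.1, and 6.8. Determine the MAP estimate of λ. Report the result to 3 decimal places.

The Exponential(rate=λ) likelihood is ∝ λ^n e^(−λΣtᵢ). Here n = 6 and Σtᵢ = 11.5 + 6.2 + 11.1 + 3.4 + 7.1 + 6.8 = 46.1.
Posterior ∝ λ^3e^(−7λ) · λ^6e^(−46.1λ) = λ^9e^(−53.1λ), i.e. Gamma(10, 53.1).
Mode = (a−1)/b = 9/53.1 ≈ 0.169.

λ̂_MAP = 0.169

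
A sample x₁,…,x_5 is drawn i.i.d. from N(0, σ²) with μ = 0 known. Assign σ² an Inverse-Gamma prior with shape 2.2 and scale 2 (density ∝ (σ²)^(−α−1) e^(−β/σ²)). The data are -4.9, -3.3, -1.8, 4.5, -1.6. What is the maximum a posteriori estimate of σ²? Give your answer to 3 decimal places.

σ̂²_MAP = 5.697

Sum of squared deviations about the known mean: SS = (-4.9−0)² + (-3.3−0)² + (-1.8−0)² + (4.5−0)² + (-1.6−0)² = 60.95.
The Normal likelihood contributes (σ²)^(−n/2) exp(−SS/(2σ²)), so the posterior is Inverse-Gamma(α + n/2, β + SS/2) = Inverse-Gamma(4.7, 32.475).
The mode of Inverse-Gamma(a, b) is b/(a+1) = 32.475/5.7 ≈ 5.697.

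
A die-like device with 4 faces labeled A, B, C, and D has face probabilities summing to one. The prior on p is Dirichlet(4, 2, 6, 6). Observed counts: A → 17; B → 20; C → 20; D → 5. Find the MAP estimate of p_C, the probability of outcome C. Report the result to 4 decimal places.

The posterior is Dirichlet(αᵢ + nᵢ) = Dirichlet(21, 22, 26, 11).
For a Dirichlet(a₁,…,a_K) with all aᵢ > 1, the mode has j-th component (aⱼ − 1)/(Σaᵢ − K).
Here Σaᵢ = 80 and K = 4, so p_C = (26 − 1)/(80 − 4) = 25/76 ≈ 0.3289.

MAP estimate of p_C = 0.3289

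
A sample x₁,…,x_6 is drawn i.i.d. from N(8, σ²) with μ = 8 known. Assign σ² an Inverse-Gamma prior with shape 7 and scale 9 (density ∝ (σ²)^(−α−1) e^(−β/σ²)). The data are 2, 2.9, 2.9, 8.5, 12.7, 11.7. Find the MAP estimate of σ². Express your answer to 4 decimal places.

σ̂²_MAP = 6.4568

Sum of squared deviations about the known mean: SS = (2−8)² + (2.9−8)² + (2.9−8)² + (8.5−8)² + (12.7−8)² + (11.7−8)² = 124.05.
The Normal likelihood contributes (σ²)^(−n/2) exp(−SS/(2σ²)), so the posterior is Inverse-Gamma(α + n/2, β + SS/2) = Inverse-Gamma(10, 71.025).
The mode of Inverse-Gamma(a, b) is b/(a+1) = 71.025/11 ≈ 6.4568.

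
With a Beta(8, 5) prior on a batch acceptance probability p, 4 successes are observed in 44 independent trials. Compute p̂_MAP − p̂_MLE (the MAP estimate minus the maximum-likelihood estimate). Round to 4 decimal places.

MAP − MLE = 0.1091

Posterior is Beta(12, 45); MAP = (12−1)/(57−2) = 11/55 ≈ 0.20000.
MLE ignores the prior: p̂_MLE = k/n = 4/44 ≈ 0.09091.
Difference = 11/55 − 4/44 = 6/55 ≈ 0.1091.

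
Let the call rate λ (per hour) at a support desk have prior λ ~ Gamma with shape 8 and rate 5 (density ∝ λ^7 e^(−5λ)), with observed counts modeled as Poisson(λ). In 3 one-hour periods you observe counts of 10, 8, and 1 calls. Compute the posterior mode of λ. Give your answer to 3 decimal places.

λ̂_MAP = 3.250

Σxᵢ = 10+8+1 = 19, with n = 3.
Posterior ∝ λ^7e^(−5λ) · λ^19e^(−3λ) = λ^26e^(−8λ), i.e. Gamma(shape=27, rate=8).
The mode of a Gamma(a, b) with a ≥ 1 (shape–rate) is (a−1)/b = 26/8 ≈ 3.250.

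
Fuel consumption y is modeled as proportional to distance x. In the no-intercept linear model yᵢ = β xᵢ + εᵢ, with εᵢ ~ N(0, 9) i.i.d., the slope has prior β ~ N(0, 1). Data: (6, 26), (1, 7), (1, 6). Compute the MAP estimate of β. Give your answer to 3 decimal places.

log p(β | y) = −Σ(yᵢ − βxᵢ)²/(2·9) − β²/(2·1) + const.
Setting the derivative to zero: Σxᵢ(yᵢ − βxᵢ)/9 − β/1 = 0, so β = Σxᵢyᵢ / (Σxᵢ² + σ²/τ²).
Σxᵢyᵢ = 6·26 + 1·7 + 1·6 = 169; Σxᵢ² = 38; σ²/τ² = 9.
β̂_MAP = 169 / (38 + 9) = 169/47 ≈ 3.596.

β̂_MAP = 3.596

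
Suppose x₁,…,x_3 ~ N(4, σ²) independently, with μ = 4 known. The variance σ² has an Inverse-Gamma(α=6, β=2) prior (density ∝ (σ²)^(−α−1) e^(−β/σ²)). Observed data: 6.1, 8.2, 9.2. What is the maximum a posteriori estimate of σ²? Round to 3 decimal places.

σ̂²_MAP = 3.123

Sum of squared deviations about the known mean: SS = (6.1−4)² + (8.2−4)² + (9.2−4)² = 49.09.
The Normal likelihood contributes (σ²)^(−n/2) exp(−SS/(2σ²)), so the posterior is Inverse-Gamma(α + n/2, β + SS/2) = Inverse-Gamma(7.5, 26.545).
The mode of Inverse-Gamma(a, b) is b/(a+1) = 26.545/8.5 ≈ 3.123.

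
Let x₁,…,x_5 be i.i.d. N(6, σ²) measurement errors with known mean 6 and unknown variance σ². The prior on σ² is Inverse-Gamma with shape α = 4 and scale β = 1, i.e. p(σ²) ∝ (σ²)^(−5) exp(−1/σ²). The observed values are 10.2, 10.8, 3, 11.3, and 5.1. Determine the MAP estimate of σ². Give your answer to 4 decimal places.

σ̂²_MAP = 5.3720

Sum of squared deviations about the known mean: SS = (10.2−6)² + (10.8−6)² + (3−6)² + (11.3−6)² + (5.1−6)² = 78.58.
The Normal likelihood contributes (σ²)^(−n/2) exp(−SS/(2σ²)), so the posterior is Inverse-Gamma(α + n/2, β + SS/2) = Inverse-Gamma(6.5, 40.29).
The mode of Inverse-Gamma(a, b) is b/(a+1) = 40.29/7.5 ≈ 5.3720.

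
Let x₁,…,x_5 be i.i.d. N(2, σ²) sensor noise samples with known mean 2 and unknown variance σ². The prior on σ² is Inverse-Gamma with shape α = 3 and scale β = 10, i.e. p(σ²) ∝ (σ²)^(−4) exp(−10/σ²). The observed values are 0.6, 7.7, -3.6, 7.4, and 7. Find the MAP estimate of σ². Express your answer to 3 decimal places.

σ̂²_MAP = 10.767

Sum of squared deviations about the known mean: SS = (0.6−2)² + (7.7−2)² + (-3.6−2)² + (7.4−2)² + (7−2)² = 119.97.
The Normal likelihood contributes (σ²)^(−n/2) exp(−SS/(2σ²)), so the posterior is Inverse-Gamma(α + n/2, β + SS/2) = Inverse-Gamma(5.5, 69.985).
The mode of Inverse-Gamma(a, b) is b/(a+1) = 69.985/6.5 ≈ 10.767.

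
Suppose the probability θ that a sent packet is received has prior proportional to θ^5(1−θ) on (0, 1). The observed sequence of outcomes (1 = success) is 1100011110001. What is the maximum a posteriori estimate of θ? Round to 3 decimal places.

The prior density ∝ θ^5(1−θ)^1 is the kernel of Beta(6, 2).
Data: 7 successes in 13 trials (from the sequence). The binomial likelihood contributes θ^7(1−θ)^6, so the posterior is Beta(6+7, 2+6) = Beta(13, 8).
For Beta(a, b) with a, b > 1 the mode is (a−1)/(a+b−2) = 12/19 ≈ 0.632.

θ̂_MAP = 0.632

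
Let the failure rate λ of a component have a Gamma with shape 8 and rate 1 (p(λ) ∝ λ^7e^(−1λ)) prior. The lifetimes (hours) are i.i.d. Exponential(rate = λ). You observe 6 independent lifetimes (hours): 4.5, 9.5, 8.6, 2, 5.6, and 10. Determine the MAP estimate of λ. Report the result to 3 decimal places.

λ̂_MAP = 0.316

The Exponential(rate=λ) likelihood is ∝ λ^n e^(−λΣtᵢ). Here n = 6 and Σtᵢ = 4.5 + 9.5 + 8.6 + 2 + 5.6 + 10 = 40.2.
Posterior ∝ λ^7e^(−1λ) · λ^6e^(−40.2λ) = λ^13e^(−41.2λ), i.e. Gamma(14, 41.2).
Mode = (a−1)/b = 13/41.2 ≈ 0.316.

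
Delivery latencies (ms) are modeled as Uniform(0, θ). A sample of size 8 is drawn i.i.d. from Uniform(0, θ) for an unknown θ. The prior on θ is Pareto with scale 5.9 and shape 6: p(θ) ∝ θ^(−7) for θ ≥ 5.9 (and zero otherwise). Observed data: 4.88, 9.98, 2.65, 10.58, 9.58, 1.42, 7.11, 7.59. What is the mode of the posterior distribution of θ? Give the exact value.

θ̂_MAP = 10.58

The Uniform(0, θ) likelihood is θ^(−n) for θ ≥ max(xᵢ), zero otherwise. Here max(xᵢ) = 10.58.
Posterior ∝ θ^(−7) · θ^(−8) = θ^(−15) on θ ≥ max(5.9, 10.58) = 10.58.
This density is strictly decreasing in θ, so the posterior mode lies at the lower boundary of the support.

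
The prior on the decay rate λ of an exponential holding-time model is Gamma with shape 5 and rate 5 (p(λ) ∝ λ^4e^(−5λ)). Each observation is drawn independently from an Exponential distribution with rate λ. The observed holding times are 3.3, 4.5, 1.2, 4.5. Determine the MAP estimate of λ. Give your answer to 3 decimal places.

λ̂_MAP = 0.432

The Exponential(rate=λ) likelihood is ∝ λ^n e^(−λΣtᵢ). Here n = 4 and Σtᵢ = 3.3 + 4.5 + 1.2 + 4.5 = 13.5.
Posterior ∝ λ^4e^(−5λ) · λ^4e^(−13.5λ) = λ^8e^(−18.5λ), i.e. Gamma(9, 18.5).
Mode = (a−1)/b = 8/18.5 ≈ 0.432.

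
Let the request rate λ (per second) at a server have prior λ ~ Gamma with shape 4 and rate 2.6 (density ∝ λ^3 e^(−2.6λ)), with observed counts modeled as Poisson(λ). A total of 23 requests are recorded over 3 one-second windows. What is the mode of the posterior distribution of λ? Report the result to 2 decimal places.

λ̂_MAP = 4.64

Σxᵢ = 23, n = 3.
Posterior ∝ λ^3e^(−2.6λ) · λ^23e^(−3λ) = λ^26e^(−5.6λ), i.e. Gamma(shape=27, rate=5.6).
The mode of a Gamma(a, b) with a ≥ 1 (shape–rate) is (a−1)/b = 26/5.6 ≈ 4.64.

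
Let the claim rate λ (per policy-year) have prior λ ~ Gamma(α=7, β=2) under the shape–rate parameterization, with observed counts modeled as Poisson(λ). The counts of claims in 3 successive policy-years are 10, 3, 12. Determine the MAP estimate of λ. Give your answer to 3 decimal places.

λ̂_MAP = 6.200

Σxᵢ = 10+3+12 = 25, with n = 3.
Posterior ∝ λ^6e^(−2λ) · λ^25e^(−3λ) = λ^31e^(−5λ), i.e. Gamma(shape=32, rate=5).
The mode of a Gamma(a, b) with a ≥ 1 (shape–rate) is (a−1)/b = 31/5 ≈ 6.200.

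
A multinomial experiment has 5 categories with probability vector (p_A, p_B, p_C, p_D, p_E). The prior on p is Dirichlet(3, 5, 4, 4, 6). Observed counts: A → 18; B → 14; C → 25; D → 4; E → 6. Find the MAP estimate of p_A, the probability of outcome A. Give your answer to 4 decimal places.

The posterior is Dirichlet(αᵢ + nᵢ) = Dirichlet(21, 19, 29, 8, 12).
For a Dirichlet(a₁,…,a_K) with all aᵢ > 1, the mode has j-th component (aⱼ − 1)/(Σaᵢ − K).
Here Σaᵢ = 89 and K = 5, so p_A = (21 − 1)/(89 − 5) = 20/84 ≈ 0.2381.

MAP estimate of p_A = 0.2381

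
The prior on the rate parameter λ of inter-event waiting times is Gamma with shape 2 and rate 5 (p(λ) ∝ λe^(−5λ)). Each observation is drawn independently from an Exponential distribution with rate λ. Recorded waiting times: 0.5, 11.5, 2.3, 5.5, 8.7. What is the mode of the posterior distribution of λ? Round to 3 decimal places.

The Exponential(rate=λ) likelihood is ∝ λ^n e^(−λΣtᵢ). Here n = 5 and Σtᵢ = 0.5 + 11.5 + 2.3 + 5.5 + 8.7 = 28.5.
Posterior ∝ λe^(−5λ) · λ^5e^(−28.5λ) = λ^6e^(−33.5λ), i.e. Gamma(7, 33.5).
Mode = (a−1)/b = 6/33.5 ≈ 0.179.

λ̂_MAP = 0.179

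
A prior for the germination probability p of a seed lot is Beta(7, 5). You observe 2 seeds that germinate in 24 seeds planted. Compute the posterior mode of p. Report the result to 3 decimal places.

Prior: Beta(7, 5).
Data: 2 successes in 24 trials. The binomial likelihood contributes p^2(1−p)^22, so the posterior is Beta(7+2, 5+22) = Beta(9, 27).
For Beta(a, b) with a, b > 1 the mode is (a−1)/(a+b−2) = 8/34 ≈ 0.235.

p̂_MAP = 0.235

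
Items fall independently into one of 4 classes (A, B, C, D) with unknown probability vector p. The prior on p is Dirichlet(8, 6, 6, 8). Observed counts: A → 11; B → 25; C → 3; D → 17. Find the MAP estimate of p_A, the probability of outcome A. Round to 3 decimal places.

The posterior is Dirichlet(αᵢ + nᵢ) = Dirichlet(19, 31, 9, 25).
For a Dirichlet(a₁,…,a_K) with all aᵢ > 1, the mode has j-th component (aⱼ − 1)/(Σaᵢ − K).
Here Σaᵢ = 84 and K = 4, so p_A = (19 − 1)/(84 − 4) = 18/80 ≈ 0.225.

MAP estimate of p_A = 0.225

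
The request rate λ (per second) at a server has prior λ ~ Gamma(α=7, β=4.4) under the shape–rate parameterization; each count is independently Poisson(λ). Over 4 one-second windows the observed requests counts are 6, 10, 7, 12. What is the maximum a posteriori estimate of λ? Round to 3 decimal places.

λ̂_MAP = 4.881

Σxᵢ = 6+10+7+12 = 35, with n = 4.
Posterior ∝ λ^6e^(−4.4λ) · λ^35e^(−4λ) = λ^41e^(−8.4λ), i.e. Gamma(shape=42, rate=8.4).
The mode of a Gamma(a, b) with a ≥ 1 (shape–rate) is (a−1)/b = 41/8.4 ≈ 4.881.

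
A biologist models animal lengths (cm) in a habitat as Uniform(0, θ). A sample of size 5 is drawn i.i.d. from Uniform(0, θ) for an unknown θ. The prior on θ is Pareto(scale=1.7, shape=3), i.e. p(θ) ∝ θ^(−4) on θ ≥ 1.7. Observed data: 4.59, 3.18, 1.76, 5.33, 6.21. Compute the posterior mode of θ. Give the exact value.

The Uniform(0, θ) likelihood is θ^(−n) for θ ≥ max(xᵢ), zero otherwise. Here max(xᵢ) = 6.21.
Posterior ∝ θ^(−4) · θ^(−5) = θ^(−9) on θ ≥ max(1.7, 6.21) = 6.21.
This density is strictly decreasing in θ, so the posterior mode lies at the lower boundary of the support.

θ̂_MAP = 6.21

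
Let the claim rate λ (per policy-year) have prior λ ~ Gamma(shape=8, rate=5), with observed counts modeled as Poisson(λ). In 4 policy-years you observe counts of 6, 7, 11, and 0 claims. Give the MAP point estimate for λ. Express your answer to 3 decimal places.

Σxᵢ = 6+7+11+0 = 24, with n = 4.
Posterior ∝ λ^7e^(−5λ) · λ^24e^(−4λ) = λ^31e^(−9λ), i.e. Gamma(shape=32, rate=9).
The mode of a Gamma(a, b) with a ≥ 1 (shape–rate) is (a−1)/b = 31/9 ≈ 3.444.

λ̂_MAP = 3.444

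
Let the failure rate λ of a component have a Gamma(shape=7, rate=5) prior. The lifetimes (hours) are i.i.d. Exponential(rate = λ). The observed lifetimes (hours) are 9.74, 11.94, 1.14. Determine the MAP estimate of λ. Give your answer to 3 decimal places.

λ̂_MAP = 0.324

The Exponential(rate=λ) likelihood is ∝ λ^n e^(−λΣtᵢ). Here n = 3 and Σtᵢ = 9.74 + 11.94 + 1.14 = 22.82.
Posterior ∝ λ^6e^(−5λ) · λ^3e^(−22.82λ) = λ^9e^(−27.82λ), i.e. Gamma(10, 27.82).
Mode = (a−1)/b = 9/27.82 ≈ 0.324.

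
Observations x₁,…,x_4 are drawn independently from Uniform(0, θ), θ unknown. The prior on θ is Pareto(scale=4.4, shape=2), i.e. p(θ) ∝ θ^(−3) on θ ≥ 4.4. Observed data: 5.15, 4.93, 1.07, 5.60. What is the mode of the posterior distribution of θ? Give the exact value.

The Uniform(0, θ) likelihood is θ^(−n) for θ ≥ max(xᵢ), zero otherwise. Here max(xᵢ) = 5.60.
Posterior ∝ θ^(−3) · θ^(−4) = θ^(−7) on θ ≥ max(4.4, 5.60) = 5.60.
This density is strictly decreasing in θ, so the posterior mode lies at the lower boundary of the support.

θ̂_MAP = 5.60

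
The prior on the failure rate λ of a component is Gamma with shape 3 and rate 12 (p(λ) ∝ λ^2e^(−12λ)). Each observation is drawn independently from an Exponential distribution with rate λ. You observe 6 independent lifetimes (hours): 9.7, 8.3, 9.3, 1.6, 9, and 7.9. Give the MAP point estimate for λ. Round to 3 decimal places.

λ̂_MAP = 0.138

The Exponential(rate=λ) likelihood is ∝ λ^n e^(−λΣtᵢ). Here n = 6 and Σtᵢ = 9.7 + 8.3 + 9.3 + 1.6 + 9 + 7.9 = 45.8.
Posterior ∝ λ^2e^(−12λ) · λ^6e^(−45.8λ) = λ^8e^(−57.8λ), i.e. Gamma(9, 57.8).
Mode = (a−1)/b = 8/57.8 ≈ 0.138.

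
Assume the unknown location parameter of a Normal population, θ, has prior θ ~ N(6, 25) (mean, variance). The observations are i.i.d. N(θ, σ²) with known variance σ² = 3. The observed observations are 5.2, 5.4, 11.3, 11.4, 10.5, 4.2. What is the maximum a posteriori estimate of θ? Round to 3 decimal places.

θ̂_MAP = 7.961

n = 6; x̄ = (5.2 + 5.4 + 11.3 + 11.4 + 10.5 + 4.2)/6 = 48/6 = 8.
For a Normal prior and Normal likelihood with known variance, the posterior is Normal; its mode equals its mean, the precision-weighted average.
Prior precision 1/σ₀² = 1/25 = 0.04; data precision n/σ² = 6/3 = 2.
θ̂ = (0.04·6 + 2·8) / (0.04 + 2) = 16.24/2.04 = 406/51 ≈ 7.961.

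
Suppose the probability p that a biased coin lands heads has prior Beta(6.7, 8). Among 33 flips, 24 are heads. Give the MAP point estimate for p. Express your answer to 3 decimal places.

Prior: Beta(6.7, 8).
Data: 24 successes in 33 trials. The binomial likelihood contributes p^24(1−p)^9, so the posterior is Beta(6.7+24, 8+9) = Beta(30.7, 17).
For Beta(a, b) with a, b > 1 the mode is (a−1)/(a+b−2) = 29.7/45.7 ≈ 0.650.

p̂_MAP = 0.650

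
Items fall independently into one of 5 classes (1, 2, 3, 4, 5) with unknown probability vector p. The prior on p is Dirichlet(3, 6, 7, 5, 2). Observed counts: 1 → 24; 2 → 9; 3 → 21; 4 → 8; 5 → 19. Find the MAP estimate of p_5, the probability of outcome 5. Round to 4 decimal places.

MAP estimate: 0.2020

The posterior is Dirichlet(αᵢ + nᵢ) = Dirichlet(27, 15, 28, 13, 21).
For a Dirichlet(a₁,…,a_K) with all aᵢ > 1, the mode has j-th component (aⱼ − 1)/(Σaᵢ − K).
Here Σaᵢ = 104 and K = 5, so p_5 = (21 − 1)/(104 − 5) = 20/99 ≈ 0.2020.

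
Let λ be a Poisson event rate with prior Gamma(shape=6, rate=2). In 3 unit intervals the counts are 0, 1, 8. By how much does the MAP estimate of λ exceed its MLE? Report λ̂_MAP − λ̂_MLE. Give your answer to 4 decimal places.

Σxᵢ = 9. Posterior is Gamma(15, 5); MAP = (15−1)/5 = 14/5 ≈ 2.80000.
MLE = x̄ = 9/3 ≈ 3.00000.
Difference = 14/5 − 9/3 = -1/5 ≈ -0.2000.

MAP − MLE = -0.2000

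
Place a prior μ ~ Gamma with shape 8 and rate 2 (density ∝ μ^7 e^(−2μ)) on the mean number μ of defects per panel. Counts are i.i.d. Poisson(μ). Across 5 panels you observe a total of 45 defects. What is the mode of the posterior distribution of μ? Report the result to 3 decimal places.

μ̂_MAP = 7.429

Σxᵢ = 45, n = 5.
Posterior ∝ μ^7e^(−2μ) · μ^45e^(−5μ) = μ^52e^(−7μ), i.e. Gamma(shape=53, rate=7).
The mode of a Gamma(a, b) with a ≥ 1 (shape–rate) is (a−1)/b = 52/7 ≈ 7.429.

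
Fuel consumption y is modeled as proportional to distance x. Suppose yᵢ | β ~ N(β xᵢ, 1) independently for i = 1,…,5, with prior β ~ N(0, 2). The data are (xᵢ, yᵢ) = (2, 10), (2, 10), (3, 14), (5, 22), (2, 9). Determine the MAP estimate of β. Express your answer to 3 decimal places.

β̂_MAP = 4.516

log p(β | y) = −Σ(yᵢ − βxᵢ)²/(2·1) − β²/(2·2) + const.
Setting the derivative to zero: Σxᵢ(yᵢ − βxᵢ)/1 − β/2 = 0, so β = Σxᵢyᵢ / (Σxᵢ² + σ²/τ²).
Σxᵢyᵢ = 2·10 + 2·10 + 3·14 + 5·22 + 2·9 = 210; Σxᵢ² = 46; σ²/τ² = 0.5.
β̂_MAP = 210 / (46 + 0.5) = 210/46.5 ≈ 4.516.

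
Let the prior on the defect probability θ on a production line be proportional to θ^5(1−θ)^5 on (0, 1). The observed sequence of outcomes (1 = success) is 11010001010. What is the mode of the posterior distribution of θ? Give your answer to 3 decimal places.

The prior density ∝ θ^5(1−θ)^5 is the kernel of Beta(6, 6).
Data: 5 successes in 11 trials (from the sequence). The binomial likelihood contributes θ^5(1−θ)^6, so the posterior is Beta(6+5, 6+6) = Beta(11, 12).
For Beta(a, b) with a, b > 1 the mode is (a−1)/(a+b−2) = 10/21 ≈ 0.476.

θ̂_MAP = 0.476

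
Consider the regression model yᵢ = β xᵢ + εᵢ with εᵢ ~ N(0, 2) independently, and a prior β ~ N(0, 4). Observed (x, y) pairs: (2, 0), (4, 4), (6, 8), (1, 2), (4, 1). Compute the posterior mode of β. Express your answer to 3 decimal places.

β̂_MAP = 0.952

log p(β | y) = −Σ(yᵢ − βxᵢ)²/(2·2) − β²/(2·4) + const.
Setting the derivative to zero: Σxᵢ(yᵢ − βxᵢ)/2 − β/4 = 0, so β = Σxᵢyᵢ / (Σxᵢ² + σ²/τ²).
Σxᵢyᵢ = 2·0 + 4·4 + 6·8 + 1·2 + 4·1 = 70; Σxᵢ² = 73; σ²/τ² = 0.5.
β̂_MAP = 70 / (73 + 0.5) = 70/73.5 ≈ 0.952.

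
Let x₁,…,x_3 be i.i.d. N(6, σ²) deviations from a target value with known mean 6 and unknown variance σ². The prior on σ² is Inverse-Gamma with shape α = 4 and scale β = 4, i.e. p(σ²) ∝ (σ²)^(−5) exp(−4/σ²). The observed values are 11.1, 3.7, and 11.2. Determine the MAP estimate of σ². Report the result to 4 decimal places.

σ̂²_MAP = 5.1031

Sum of squared deviations about the known mean: SS = (11.1−6)² + (3.7−6)² + (11.2−6)² = 58.34.
The Normal likelihood contributes (σ²)^(−n/2) exp(−SS/(2σ²)), so the posterior is Inverse-Gamma(α + n/2, β + SS/2) = Inverse-Gamma(5.5, 33.17).
The mode of Inverse-Gamma(a, b) is b/(a+1) = 33.17/6.5 ≈ 5.1031.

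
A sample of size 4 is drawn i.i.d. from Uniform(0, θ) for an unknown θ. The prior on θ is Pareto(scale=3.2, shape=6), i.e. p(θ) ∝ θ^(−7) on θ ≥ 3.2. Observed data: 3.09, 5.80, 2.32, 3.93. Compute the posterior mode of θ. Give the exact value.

θ̂_MAP = 5.80

The Uniform(0, θ) likelihood is θ^(−n) for θ ≥ max(xᵢ), zero otherwise. Here max(xᵢ) = 5.80.
Posterior ∝ θ^(−7) · θ^(−4) = θ^(−11) on θ ≥ max(3.2, 5.80) = 5.80.
This density is strictly decreasing in θ, so the posterior mode lies at the lower boundary of the support.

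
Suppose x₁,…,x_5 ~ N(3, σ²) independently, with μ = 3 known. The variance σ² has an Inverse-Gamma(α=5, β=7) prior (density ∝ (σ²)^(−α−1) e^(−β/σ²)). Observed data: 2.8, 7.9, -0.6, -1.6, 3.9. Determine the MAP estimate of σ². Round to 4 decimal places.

σ̂²_MAP = 4.2929

Sum of squared deviations about the known mean: SS = (2.8−3)² + (7.9−3)² + (-0.6−3)² + (-1.6−3)² + (3.9−3)² = 58.98.
The Normal likelihood contributes (σ²)^(−n/2) exp(−SS/(2σ²)), so the posterior is Inverse-Gamma(α + n/2, β + SS/2) = Inverse-Gamma(7.5, 36.49).
The mode of Inverse-Gamma(a, b) is b/(a+1) = 36.49/8.5 ≈ 4.2929.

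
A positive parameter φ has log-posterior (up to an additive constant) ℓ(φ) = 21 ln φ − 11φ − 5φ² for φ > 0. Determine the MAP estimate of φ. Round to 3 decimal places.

ℓ'(φ) = 21/φ − 11 − 10φ. Setting this to zero and multiplying by φ: 10φ² + 11φ − 21 = 0.
φ = (−11 + √(11² + 4·10·21)) / (2·10) = (−11 + √961) / 20 = (−11 + 31)/20 = 1.
ℓ''(φ) = −21/φ² − 10 < 0, confirming a maximum.

φ̂_MAP = 1.000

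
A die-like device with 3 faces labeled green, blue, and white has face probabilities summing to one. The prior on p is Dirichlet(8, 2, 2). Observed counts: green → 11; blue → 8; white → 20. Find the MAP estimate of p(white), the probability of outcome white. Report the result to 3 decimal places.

The posterior is Dirichlet(αᵢ + nᵢ) = Dirichlet(19, 10, 22).
For a Dirichlet(a₁,…,a_K) with all aᵢ > 1, the mode has j-th component (aⱼ − 1)/(Σaᵢ − K).
Here Σaᵢ = 51 and K = 3, so p(white) = (22 − 1)/(51 − 3) = 21/48 ≈ 0.438.

MAP estimate of p(white) = 0.438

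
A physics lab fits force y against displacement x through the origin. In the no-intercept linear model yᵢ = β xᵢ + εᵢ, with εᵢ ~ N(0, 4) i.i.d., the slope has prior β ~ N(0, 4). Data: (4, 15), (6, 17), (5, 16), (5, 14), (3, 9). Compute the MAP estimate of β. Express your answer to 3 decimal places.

log p(β | y) = −Σ(yᵢ − βxᵢ)²/(2·4) − β²/(2·4) + const.
Setting the derivative to zero: Σxᵢ(yᵢ − βxᵢ)/4 − β/4 = 0, so β = Σxᵢyᵢ / (Σxᵢ² + σ²/τ²).
Σxᵢyᵢ = 4·15 + 6·17 + 5·16 + 5·14 + 3·9 = 339; Σxᵢ² = 111; σ²/τ² = 1.
β̂_MAP = 339 / (111 + 1) = 339/112 ≈ 3.027.

β̂_MAP = 3.027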